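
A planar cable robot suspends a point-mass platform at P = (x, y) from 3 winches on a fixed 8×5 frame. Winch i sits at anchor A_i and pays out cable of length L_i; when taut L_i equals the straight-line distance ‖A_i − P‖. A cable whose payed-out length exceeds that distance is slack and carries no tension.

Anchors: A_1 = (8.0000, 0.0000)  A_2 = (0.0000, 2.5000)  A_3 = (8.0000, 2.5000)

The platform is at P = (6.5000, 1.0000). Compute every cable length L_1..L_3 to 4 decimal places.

cable 1: Δx=1.5000, Δy=-1.0000; L_1 = √(Δx²+Δy²) = 1.8028
cable 2: Δx=-6.5000, Δy=1.5000; L_2 = √(Δx²+Δy²) = 6.6708
cable 3: Δx=1.5000, Δy=1.5000; L_3 = √(Δx²+Δy²) = 2.1213

(1.8028, 6.6708, 2.1213)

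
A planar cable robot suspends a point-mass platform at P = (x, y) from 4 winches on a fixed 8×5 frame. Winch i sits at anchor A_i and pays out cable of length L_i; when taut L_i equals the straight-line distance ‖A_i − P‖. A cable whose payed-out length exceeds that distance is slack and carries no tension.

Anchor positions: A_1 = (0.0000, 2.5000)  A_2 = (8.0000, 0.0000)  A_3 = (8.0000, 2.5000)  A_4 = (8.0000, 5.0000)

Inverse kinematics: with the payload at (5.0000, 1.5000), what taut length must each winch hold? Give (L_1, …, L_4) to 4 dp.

(5.0990, 3.3541, 3.1623, 4.6098)

L_1 = √((0.0000−5.0000)² + (2.5000−1.5000)²) = 5.0990
L_2 = √((8.0000−5.0000)² + (0.0000−1.5000)²) = 3.3541
L_3 = √((8.0000−5.0000)² + (2.5000−1.5000)²) = 3.1623
L_4 = √((8.0000−5.0000)² + (5.0000−1.5000)²) = 4.6098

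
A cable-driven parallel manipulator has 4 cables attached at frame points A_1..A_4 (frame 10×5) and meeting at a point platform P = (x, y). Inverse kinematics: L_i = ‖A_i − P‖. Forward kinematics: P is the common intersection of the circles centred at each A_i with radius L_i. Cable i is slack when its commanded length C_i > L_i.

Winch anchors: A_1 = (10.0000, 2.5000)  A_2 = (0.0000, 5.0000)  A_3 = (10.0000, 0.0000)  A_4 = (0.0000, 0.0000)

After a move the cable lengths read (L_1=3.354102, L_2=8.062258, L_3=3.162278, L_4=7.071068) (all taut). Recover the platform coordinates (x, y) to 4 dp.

circle eqns → linear via eq_j − eq_1; set c_j = A_j·A_j − L_j²
c_1 = 100.0000+6.2500−11.2500 = 95.0000
20.0000·x − 5.0000·y = c_1−c_2 = 135.0000
0.0000·x + 5.0000·y = c_1−c_3 = 5.0000
20.0000·x + 5.0000·y = c_1−c_4 = 145.0000
solve first two rows → x=7.0000, y=1.0000
check cable 4: ‖A_4−P‖² = 50.0000 ≈ L_4² = 50.0000 ✓

(7.0000, 1.0000)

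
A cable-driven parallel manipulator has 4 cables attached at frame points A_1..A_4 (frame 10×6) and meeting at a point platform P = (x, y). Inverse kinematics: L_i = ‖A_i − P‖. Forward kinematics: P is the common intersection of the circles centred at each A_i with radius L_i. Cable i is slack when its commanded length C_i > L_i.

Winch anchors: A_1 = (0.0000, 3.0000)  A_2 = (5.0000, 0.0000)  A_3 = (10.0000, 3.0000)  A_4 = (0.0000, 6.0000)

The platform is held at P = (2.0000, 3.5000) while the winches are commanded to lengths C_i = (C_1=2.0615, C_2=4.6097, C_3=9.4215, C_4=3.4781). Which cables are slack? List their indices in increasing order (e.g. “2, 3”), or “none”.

3, 4

i=1: geometric 2.0616 vs commanded 2.0615 ⇒ taut
i=2: geometric 4.6098 vs commanded 4.6097 ⇒ taut
i=3: geometric 8.0156 vs commanded 9.4215 ⇒ slack
i=4: geometric 3.2016 vs commanded 3.4781 ⇒ slack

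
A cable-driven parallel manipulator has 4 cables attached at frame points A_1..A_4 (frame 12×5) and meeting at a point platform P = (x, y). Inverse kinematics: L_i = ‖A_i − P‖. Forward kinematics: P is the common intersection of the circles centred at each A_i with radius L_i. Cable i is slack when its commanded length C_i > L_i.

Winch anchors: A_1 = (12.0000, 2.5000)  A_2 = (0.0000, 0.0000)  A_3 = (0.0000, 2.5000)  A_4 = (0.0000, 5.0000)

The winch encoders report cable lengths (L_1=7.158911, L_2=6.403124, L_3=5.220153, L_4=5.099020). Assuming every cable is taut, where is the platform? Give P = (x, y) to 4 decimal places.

(5.0000, 4.0000)

expand ‖A_i−P‖²=L_i² and subtract eq 1 (c_i ≔ ‖A_i‖²−L_i²)
c_1 = 144.0000+6.2500−51.2500 = 99.0000
eq1−eq2 → [24.0000  5.0000]·P = 140.0000
eq1−eq3 → [24.0000  0.0000]·P = 120.0000
eq1−eq4 → [24.0000  -5.0000]·P = 100.0000
2×2 solve → P = (5.0000, 4.0000)
check cable 4: ‖A_4−P‖² = 26.0000 ≈ L_4² = 26.0000 ✓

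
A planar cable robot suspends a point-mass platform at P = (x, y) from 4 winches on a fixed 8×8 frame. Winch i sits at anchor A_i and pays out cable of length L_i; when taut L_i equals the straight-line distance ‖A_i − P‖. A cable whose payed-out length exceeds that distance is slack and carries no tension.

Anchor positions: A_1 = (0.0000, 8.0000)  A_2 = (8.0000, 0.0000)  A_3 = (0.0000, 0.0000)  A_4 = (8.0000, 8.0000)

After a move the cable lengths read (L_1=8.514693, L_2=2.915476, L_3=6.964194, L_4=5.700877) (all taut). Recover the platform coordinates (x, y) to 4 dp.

expand ‖A_i−P‖²=L_i² and subtract eq 1 (q_i ≔ ‖A_i‖²−L_i²)
q_1 = 0.0000+64.0000−72.5000 = -8.5000
eq1−eq2 → [-16.0000  16.0000]·P = -64.0000
eq1−eq3 → [0.0000  16.0000]·P = 40.0000
eq1−eq4 → [-16.0000  0.0000]·P = -104.0000
2×2 solve → P = (6.5000, 2.5000)
check cable 4: ‖A_4−P‖² = 32.5000 ≈ L_4² = 32.5000 ✓

(6.5000, 2.5000)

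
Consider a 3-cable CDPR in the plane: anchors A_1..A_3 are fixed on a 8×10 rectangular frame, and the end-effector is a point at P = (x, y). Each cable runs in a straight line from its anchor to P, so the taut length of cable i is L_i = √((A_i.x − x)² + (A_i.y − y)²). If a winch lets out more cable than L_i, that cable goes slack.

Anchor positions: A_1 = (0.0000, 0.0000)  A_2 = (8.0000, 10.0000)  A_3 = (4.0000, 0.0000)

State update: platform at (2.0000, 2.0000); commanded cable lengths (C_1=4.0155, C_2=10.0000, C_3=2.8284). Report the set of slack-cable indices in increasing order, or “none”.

i=1: geometric 2.8284 vs commanded 4.0155 ⇒ slack
i=2: geometric 10.0000 vs commanded 10.0000 ⇒ taut
i=3: geometric 2.8284 vs commanded 2.8284 ⇒ taut

1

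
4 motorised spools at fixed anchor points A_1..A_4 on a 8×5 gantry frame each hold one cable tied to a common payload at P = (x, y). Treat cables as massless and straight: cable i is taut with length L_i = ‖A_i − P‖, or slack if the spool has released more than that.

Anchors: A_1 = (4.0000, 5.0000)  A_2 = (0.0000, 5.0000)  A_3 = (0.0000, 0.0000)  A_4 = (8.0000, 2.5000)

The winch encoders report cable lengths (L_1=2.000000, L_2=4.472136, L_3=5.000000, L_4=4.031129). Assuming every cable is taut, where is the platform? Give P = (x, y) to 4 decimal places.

(4.0000, 3.0000)

each cable: (A_i−P)·(A_i−P) = L_i²; let c_i = ‖A_i‖²−L_i²
c_1 = 16.0000+25.0000−4.0000 = 37.0000
row 1: 8.0000x + 0.0000y = 32.0000  (c_2=5.0000)
row 2: 8.0000x + 10.0000y = 62.0000  (c_3=-25.0000)
row 3: -8.0000x + 5.0000y = -17.0000  (c_4=54.0000)
Cramer on rows 1–2 → x = 4.0000, y = 3.0000
check cable 4: ‖A_4−P‖² = 16.2500 ≈ L_4² = 16.2500 ✓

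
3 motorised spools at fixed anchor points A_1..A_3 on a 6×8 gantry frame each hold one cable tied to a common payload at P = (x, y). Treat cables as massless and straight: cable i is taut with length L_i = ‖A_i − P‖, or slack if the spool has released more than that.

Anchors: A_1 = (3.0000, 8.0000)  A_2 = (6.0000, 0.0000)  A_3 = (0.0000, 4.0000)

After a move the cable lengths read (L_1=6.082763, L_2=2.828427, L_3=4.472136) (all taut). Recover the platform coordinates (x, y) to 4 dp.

circle eqns → linear via eq_j − eq_1; set q_j = A_j·A_j − L_j²
q_1 = 9.0000+64.0000−37.0000 = 36.0000
-6.0000·x + 16.0000·y = q_1−q_2 = 8.0000
6.0000·x + 8.0000·y = q_1−q_3 = 40.0000
solve first two rows → x=4.0000, y=2.0000

(4.0000, 2.0000)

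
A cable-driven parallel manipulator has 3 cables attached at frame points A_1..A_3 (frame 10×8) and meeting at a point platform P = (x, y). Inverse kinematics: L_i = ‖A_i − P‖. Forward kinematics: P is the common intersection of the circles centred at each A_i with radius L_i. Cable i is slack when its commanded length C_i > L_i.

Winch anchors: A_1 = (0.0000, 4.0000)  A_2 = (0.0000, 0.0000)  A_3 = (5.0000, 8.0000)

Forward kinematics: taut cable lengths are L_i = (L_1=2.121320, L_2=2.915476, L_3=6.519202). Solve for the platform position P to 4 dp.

expand ‖A_i−P‖²=L_i² and subtract eq 1 (c_i ≔ ‖A_i‖²−L_i²)
c_1 = 0.0000+16.0000−4.5000 = 11.5000
eq1−eq2 → [0.0000  8.0000]·P = 20.0000
eq1−eq3 → [-10.0000  -8.0000]·P = -35.0000
2×2 solve → P = (1.5000, 2.5000)

(1.5000, 2.5000)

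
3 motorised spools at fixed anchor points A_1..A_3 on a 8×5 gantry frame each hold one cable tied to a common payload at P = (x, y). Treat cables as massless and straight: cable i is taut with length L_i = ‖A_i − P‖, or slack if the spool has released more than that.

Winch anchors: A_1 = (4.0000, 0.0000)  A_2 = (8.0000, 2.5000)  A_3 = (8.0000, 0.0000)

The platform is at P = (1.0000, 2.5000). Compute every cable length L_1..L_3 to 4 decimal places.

L_1 = √((4.0000−1.0000)² + (0.0000−2.5000)²) = 3.9051
L_2 = √((8.0000−1.0000)² + (2.5000−2.5000)²) = 7.0000
L_3 = √((8.0000−1.0000)² + (0.0000−2.5000)²) = 7.4330

(3.9051, 7.0000, 7.4330)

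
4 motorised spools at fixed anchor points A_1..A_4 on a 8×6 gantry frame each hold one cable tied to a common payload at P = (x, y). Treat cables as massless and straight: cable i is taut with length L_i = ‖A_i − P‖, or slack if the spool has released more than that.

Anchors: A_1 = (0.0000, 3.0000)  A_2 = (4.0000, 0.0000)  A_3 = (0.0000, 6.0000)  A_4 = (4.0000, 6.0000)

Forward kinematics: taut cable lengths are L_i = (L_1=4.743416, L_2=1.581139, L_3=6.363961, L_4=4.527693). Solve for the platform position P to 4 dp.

expand ‖A_i−P‖²=L_i² and subtract eq 1 (c_i ≔ ‖A_i‖²−L_i²)
c_1 = 0.0000+9.0000−22.5000 = -13.5000
eq1−eq2 → [-8.0000  6.0000]·P = -27.0000
eq1−eq3 → [0.0000  -6.0000]·P = -9.0000
eq1−eq4 → [-8.0000  -6.0000]·P = -45.0000
2×2 solve → P = (4.5000, 1.5000)
check cable 4: ‖A_4−P‖² = 20.5000 ≈ L_4² = 20.5000 ✓

(4.5000, 1.5000)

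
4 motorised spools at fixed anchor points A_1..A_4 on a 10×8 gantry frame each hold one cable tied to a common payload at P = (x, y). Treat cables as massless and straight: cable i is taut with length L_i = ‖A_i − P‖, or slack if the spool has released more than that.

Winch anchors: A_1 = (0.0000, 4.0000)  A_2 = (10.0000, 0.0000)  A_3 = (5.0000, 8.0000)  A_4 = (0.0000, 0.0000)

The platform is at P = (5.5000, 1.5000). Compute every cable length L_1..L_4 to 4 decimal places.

(6.0415, 4.7434, 6.5192, 5.7009)

cable 1: Δx=-5.5000, Δy=2.5000; L_1 = √(Δx²+Δy²) = 6.0415
cable 2: Δx=4.5000, Δy=-1.5000; L_2 = √(Δx²+Δy²) = 4.7434
cable 3: Δx=-0.5000, Δy=6.5000; L_3 = √(Δx²+Δy²) = 6.5192
cable 4: Δx=-5.5000, Δy=-1.5000; L_4 = √(Δx²+Δy²) = 5.7009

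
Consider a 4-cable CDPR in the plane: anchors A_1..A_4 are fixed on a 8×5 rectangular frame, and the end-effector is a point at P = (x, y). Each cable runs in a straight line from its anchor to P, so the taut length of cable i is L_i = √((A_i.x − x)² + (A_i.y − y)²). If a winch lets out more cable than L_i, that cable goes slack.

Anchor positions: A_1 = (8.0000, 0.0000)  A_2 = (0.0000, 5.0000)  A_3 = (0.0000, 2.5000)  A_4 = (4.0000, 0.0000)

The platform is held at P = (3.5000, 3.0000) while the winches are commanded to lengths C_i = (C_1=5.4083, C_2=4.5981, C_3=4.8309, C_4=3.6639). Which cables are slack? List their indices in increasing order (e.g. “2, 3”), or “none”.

2, 3, 4

i=1: geometric 5.4083 vs commanded 5.4083 ⇒ taut
i=2: geometric 4.0311 vs commanded 4.5981 ⇒ slack
i=3: geometric 3.5355 vs commanded 4.8309 ⇒ slack
i=4: geometric 3.0414 vs commanded 3.6639 ⇒ slack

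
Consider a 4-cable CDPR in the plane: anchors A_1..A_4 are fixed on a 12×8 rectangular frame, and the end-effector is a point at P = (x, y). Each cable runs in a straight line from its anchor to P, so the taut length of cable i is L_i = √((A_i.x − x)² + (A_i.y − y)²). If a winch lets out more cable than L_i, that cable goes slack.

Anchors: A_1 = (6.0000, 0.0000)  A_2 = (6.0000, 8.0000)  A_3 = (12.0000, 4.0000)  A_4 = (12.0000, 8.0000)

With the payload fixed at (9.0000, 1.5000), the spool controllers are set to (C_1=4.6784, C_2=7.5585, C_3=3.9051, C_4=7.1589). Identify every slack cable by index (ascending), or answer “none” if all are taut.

cable 1: L_1 = ‖A_1−P‖ = 3.3541;  C_1 = 4.6784 → slack
cable 2: L_2 = ‖A_2−P‖ = 7.1589;  C_2 = 7.5585 → slack
cable 3: L_3 = ‖A_3−P‖ = 3.9051;  C_3 = 3.9051 → taut
cable 4: L_4 = ‖A_4−P‖ = 7.1589;  C_4 = 7.1589 → taut

1, 2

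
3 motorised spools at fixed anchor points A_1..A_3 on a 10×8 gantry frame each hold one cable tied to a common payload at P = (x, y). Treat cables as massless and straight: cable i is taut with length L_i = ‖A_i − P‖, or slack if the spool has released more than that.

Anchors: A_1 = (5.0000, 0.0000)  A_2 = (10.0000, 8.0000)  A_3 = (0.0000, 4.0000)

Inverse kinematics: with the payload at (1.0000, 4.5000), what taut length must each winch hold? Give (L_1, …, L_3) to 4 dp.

(6.0208, 9.6566, 1.1180)

L_1 = √((5.0000−1.0000)² + (0.0000−4.5000)²) = 6.0208
L_2 = √((10.0000−1.0000)² + (8.0000−4.5000)²) = 9.6566
L_3 = √((0.0000−1.0000)² + (4.0000−4.5000)²) = 1.1180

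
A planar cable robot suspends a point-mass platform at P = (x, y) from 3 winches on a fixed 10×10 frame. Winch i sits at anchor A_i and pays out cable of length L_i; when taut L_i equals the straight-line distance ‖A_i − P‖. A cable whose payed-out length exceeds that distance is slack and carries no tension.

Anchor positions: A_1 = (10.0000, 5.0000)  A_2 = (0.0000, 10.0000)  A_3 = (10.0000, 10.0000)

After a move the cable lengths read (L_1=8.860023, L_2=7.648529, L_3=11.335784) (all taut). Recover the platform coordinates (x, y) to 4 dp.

(1.5000, 2.5000)

expand ‖A_i−P‖²=L_i² and subtract eq 1 (q_i ≔ ‖A_i‖²−L_i²)
q_1 = 100.0000+25.0000−78.5000 = 46.5000
eq1−eq2 → [20.0000  -10.0000]·P = 5.0000
eq1−eq3 → [0.0000  -10.0000]·P = -25.0000
2×2 solve → P = (1.5000, 2.5000)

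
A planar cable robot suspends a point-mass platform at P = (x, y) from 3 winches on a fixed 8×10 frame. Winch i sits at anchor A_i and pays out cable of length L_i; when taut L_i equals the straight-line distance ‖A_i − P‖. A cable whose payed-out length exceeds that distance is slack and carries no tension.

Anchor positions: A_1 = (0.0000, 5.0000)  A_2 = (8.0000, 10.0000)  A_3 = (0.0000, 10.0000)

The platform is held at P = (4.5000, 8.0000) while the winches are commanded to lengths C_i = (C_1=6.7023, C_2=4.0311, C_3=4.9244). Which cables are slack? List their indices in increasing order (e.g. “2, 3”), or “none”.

1

i=1: geometric 5.4083 vs commanded 6.7023 ⇒ slack
i=2: geometric 4.0311 vs commanded 4.0311 ⇒ taut
i=3: geometric 4.9244 vs commanded 4.9244 ⇒ taut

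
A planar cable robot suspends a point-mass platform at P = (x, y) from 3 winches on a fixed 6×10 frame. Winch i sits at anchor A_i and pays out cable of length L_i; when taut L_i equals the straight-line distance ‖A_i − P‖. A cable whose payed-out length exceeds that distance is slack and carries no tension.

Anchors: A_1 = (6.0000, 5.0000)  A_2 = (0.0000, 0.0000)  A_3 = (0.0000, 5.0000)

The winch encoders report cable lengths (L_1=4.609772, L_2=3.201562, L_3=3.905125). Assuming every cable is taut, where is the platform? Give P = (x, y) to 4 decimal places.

(2.5000, 2.0000)

expand ‖A_i−P‖²=L_i² and subtract eq 1 (c_i ≔ ‖A_i‖²−L_i²)
c_1 = 36.0000+25.0000−21.2500 = 39.7500
eq1−eq2 → [12.0000  10.0000]·P = 50.0000
eq1−eq3 → [12.0000  0.0000]·P = 30.0000
2×2 solve → P = (2.5000, 2.0000)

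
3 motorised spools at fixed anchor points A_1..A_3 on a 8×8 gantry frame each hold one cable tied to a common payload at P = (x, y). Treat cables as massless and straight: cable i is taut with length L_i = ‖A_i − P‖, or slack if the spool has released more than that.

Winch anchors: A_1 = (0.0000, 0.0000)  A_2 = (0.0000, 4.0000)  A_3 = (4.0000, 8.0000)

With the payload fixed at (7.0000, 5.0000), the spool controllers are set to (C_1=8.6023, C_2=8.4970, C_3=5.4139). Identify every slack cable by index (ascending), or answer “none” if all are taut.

2, 3

cable 1: L_1 = ‖A_1−P‖ = 8.6023;  C_1 = 8.6023 → taut
cable 2: L_2 = ‖A_2−P‖ = 7.0711;  C_2 = 8.4970 → slack
cable 3: L_3 = ‖A_3−P‖ = 4.2426;  C_3 = 5.4139 → slack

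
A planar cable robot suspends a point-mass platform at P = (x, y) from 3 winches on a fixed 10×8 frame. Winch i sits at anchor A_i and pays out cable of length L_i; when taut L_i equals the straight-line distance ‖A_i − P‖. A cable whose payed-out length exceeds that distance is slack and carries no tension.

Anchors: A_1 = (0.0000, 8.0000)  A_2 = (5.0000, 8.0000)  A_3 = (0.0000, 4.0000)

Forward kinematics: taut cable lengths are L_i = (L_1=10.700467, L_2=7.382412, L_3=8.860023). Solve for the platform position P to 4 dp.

circle eqns → linear via eq_j − eq_1; set c_j = A_j·A_j − L_j²
c_1 = 0.0000+64.0000−114.5000 = -50.5000
-10.0000·x + 0.0000·y = c_1−c_2 = -85.0000
0.0000·x + 8.0000·y = c_1−c_3 = 12.0000
solve first two rows → x=8.5000, y=1.5000

(8.5000, 1.5000)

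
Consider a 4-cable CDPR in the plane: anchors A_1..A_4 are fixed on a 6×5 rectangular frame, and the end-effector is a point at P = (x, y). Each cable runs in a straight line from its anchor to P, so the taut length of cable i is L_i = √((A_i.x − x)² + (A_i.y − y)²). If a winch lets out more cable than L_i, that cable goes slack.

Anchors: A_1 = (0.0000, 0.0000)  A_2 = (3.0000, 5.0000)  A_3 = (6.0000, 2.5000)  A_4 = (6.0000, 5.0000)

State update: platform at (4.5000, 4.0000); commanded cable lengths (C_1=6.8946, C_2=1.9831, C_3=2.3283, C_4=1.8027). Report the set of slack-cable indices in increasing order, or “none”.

1, 2, 3

i=1: geometric 6.0208 vs commanded 6.8946 ⇒ slack
i=2: geometric 1.8028 vs commanded 1.9831 ⇒ slack
i=3: geometric 2.1213 vs commanded 2.3283 ⇒ slack
i=4: geometric 1.8028 vs commanded 1.8027 ⇒ taut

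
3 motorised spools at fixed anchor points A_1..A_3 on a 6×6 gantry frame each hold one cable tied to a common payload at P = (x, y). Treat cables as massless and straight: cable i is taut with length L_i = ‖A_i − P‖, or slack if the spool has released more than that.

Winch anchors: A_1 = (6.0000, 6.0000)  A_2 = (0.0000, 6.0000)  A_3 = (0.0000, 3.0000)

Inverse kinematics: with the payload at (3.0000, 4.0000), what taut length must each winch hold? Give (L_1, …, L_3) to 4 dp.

(3.6056, 3.6056, 3.1623)

cable 1: Δx=3.0000, Δy=2.0000; L_1 = √(Δx²+Δy²) = 3.6056
cable 2: Δx=-3.0000, Δy=2.0000; L_2 = √(Δx²+Δy²) = 3.6056
cable 3: Δx=-3.0000, Δy=-1.0000; L_3 = √(Δx²+Δy²) = 3.1623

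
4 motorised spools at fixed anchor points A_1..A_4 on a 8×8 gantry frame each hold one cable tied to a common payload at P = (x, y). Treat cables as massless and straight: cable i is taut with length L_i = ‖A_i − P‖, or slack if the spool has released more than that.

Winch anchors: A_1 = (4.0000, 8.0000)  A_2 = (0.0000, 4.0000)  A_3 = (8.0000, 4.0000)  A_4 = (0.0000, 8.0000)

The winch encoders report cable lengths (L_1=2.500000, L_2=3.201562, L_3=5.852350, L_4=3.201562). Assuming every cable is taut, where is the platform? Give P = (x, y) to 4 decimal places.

circle eqns → linear via eq_j − eq_1; set q_j = A_j·A_j − L_j²
q_1 = 16.0000+64.0000−6.2500 = 73.7500
8.0000·x + 8.0000·y = q_1−q_2 = 68.0000
-8.0000·x + 8.0000·y = q_1−q_3 = 28.0000
8.0000·x + 0.0000·y = q_1−q_4 = 20.0000
solve first two rows → x=2.5000, y=6.0000
check cable 4: ‖A_4−P‖² = 10.2500 ≈ L_4² = 10.2500 ✓

(2.5000, 6.0000)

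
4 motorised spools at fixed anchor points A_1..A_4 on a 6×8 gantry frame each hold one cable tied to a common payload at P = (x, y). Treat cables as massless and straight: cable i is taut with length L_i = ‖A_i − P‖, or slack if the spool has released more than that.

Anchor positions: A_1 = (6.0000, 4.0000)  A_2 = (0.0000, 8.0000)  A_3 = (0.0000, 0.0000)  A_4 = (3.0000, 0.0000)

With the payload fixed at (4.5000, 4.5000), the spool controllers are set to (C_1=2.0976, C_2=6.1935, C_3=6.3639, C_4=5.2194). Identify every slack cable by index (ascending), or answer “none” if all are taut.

1, 2, 4

cable 1: L_1 = ‖A_1−P‖ = 1.5811;  C_1 = 2.0976 → slack
cable 2: L_2 = ‖A_2−P‖ = 5.7009;  C_2 = 6.1935 → slack
cable 3: L_3 = ‖A_3−P‖ = 6.3640;  C_3 = 6.3639 → taut
cable 4: L_4 = ‖A_4−P‖ = 4.7434;  C_4 = 5.2194 → slack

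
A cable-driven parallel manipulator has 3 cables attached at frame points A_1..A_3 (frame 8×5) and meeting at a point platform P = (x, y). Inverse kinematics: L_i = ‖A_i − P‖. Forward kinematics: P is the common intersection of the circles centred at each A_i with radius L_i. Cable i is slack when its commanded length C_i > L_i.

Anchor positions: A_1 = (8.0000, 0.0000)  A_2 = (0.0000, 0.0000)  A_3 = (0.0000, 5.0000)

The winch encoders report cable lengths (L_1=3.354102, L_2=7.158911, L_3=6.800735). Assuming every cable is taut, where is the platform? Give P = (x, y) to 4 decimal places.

(6.5000, 3.0000)

circle eqns → linear via eq_j − eq_1; set k_j = A_j·A_j − L_j²
k_1 = 64.0000+0.0000−11.2500 = 52.7500
16.0000·x + 0.0000·y = k_1−k_2 = 104.0000
16.0000·x − 10.0000·y = k_1−k_3 = 74.0000
solve first two rows → x=6.5000, y=3.0000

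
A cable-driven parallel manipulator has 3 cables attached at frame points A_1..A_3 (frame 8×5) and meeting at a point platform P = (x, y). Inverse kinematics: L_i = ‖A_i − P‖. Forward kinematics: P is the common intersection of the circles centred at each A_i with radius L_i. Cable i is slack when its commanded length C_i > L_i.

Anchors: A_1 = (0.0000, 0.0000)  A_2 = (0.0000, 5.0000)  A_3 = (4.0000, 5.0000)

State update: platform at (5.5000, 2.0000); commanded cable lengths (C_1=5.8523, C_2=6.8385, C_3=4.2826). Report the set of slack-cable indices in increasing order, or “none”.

2, 3

cable 1: L_1 = ‖A_1−P‖ = 5.8523;  C_1 = 5.8523 → taut
cable 2: L_2 = ‖A_2−P‖ = 6.2650;  C_2 = 6.8385 → slack
cable 3: L_3 = ‖A_3−P‖ = 3.3541;  C_3 = 4.2826 → slack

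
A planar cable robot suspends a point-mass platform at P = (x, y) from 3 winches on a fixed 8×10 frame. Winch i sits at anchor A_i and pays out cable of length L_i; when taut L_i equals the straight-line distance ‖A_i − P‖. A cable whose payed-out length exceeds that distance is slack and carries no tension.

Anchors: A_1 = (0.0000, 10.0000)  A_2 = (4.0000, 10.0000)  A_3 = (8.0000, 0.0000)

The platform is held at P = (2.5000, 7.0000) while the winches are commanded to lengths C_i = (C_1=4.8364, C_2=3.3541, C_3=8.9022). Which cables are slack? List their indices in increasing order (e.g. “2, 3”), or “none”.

1

i=1: geometric 3.9051 vs commanded 4.8364 ⇒ slack
i=2: geometric 3.3541 vs commanded 3.3541 ⇒ taut
i=3: geometric 8.9022 vs commanded 8.9022 ⇒ taut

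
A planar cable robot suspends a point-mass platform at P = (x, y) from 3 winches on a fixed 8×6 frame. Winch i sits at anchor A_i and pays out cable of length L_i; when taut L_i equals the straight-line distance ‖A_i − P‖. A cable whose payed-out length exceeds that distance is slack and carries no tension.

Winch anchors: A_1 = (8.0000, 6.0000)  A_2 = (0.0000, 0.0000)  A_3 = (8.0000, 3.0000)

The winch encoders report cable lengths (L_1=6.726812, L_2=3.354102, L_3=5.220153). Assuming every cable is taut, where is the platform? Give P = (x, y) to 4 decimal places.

each cable: (A_i−P)·(A_i−P) = L_i²; let c_i = ‖A_i‖²−L_i²
c_1 = 64.0000+36.0000−45.2500 = 54.7500
row 1: 16.0000x + 12.0000y = 66.0000  (c_2=-11.2500)
row 2: 0.0000x + 6.0000y = 9.0000  (c_3=45.7500)
Cramer on rows 1–2 → x = 3.0000, y = 1.5000

(3.0000, 1.5000)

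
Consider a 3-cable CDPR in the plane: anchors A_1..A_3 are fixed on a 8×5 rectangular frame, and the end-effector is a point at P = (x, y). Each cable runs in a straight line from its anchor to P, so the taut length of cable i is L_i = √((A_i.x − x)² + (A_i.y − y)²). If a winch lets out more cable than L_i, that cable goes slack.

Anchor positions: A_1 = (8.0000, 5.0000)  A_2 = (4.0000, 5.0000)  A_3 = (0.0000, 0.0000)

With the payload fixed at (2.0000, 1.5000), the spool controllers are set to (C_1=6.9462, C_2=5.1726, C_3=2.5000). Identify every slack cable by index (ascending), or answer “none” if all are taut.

2

cable 1: √((6.0000)²+(3.5000)²)=6.9462, C_1=6.9462: taut
cable 2: √((2.0000)²+(3.5000)²)=4.0311, C_2=5.1726: slack
cable 3: √((-2.0000)²+(-1.5000)²)=2.5000, C_3=2.5000: taut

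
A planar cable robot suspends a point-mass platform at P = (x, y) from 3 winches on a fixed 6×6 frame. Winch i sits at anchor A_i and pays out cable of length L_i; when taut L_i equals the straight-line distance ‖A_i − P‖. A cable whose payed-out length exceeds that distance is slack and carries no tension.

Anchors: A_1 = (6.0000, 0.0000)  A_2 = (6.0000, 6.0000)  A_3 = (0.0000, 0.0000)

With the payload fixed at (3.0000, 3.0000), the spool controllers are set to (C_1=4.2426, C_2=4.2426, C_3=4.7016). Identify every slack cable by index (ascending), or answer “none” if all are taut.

cable 1: L_1 = ‖A_1−P‖ = 4.2426;  C_1 = 4.2426 → taut
cable 2: L_2 = ‖A_2−P‖ = 4.2426;  C_2 = 4.2426 → taut
cable 3: L_3 = ‖A_3−P‖ = 4.2426;  C_3 = 4.7016 → slack

3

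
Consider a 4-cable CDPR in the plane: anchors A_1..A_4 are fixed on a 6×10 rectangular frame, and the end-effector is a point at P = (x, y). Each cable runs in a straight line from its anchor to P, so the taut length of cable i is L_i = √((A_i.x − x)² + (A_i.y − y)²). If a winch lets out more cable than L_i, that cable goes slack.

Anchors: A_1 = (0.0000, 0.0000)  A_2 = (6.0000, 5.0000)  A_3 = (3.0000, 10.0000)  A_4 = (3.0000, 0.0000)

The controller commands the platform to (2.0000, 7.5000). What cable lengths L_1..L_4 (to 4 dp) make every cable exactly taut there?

L_1: Δ = A_1−P = (-2.0000, -7.5000) → ‖Δ‖ = √60.2500 = 7.7621
L_2: Δ = A_2−P = (4.0000, -2.5000) → ‖Δ‖ = √22.2500 = 4.7170
L_3: Δ = A_3−P = (1.0000, 2.5000) → ‖Δ‖ = √7.2500 = 2.6926
L_4: Δ = A_4−P = (1.0000, -7.5000) → ‖Δ‖ = √57.2500 = 7.5664

(7.7621, 4.7170, 2.6926, 7.5664)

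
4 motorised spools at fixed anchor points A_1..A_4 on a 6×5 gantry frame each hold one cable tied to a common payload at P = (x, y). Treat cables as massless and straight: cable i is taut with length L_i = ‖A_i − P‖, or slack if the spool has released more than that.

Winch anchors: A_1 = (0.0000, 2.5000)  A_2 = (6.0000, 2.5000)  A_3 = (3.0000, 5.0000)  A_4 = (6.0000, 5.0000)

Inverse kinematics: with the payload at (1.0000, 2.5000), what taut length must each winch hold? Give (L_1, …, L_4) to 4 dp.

L_1 = √((0.0000−1.0000)² + (2.5000−2.5000)²) = 1.0000
L_2 = √((6.0000−1.0000)² + (2.5000−2.5000)²) = 5.0000
L_3 = √((3.0000−1.0000)² + (5.0000−2.5000)²) = 3.2016
L_4 = √((6.0000−1.0000)² + (5.0000−2.5000)²) = 5.5902

(1.0000, 5.0000, 3.2016, 5.5902)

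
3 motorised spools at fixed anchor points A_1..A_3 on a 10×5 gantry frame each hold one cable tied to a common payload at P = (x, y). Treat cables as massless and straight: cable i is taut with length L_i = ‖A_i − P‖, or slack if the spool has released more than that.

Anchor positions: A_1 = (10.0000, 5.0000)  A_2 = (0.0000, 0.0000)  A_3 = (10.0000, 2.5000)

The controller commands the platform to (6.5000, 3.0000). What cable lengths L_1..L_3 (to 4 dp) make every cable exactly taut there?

(4.0311, 7.1589, 3.5355)

L_1: Δ = A_1−P = (3.5000, 2.0000) → ‖Δ‖ = √16.2500 = 4.0311
L_2: Δ = A_2−P = (-6.5000, -3.0000) → ‖Δ‖ = √51.2500 = 7.1589
L_3: Δ = A_3−P = (3.5000, -0.5000) → ‖Δ‖ = √12.5000 = 3.5355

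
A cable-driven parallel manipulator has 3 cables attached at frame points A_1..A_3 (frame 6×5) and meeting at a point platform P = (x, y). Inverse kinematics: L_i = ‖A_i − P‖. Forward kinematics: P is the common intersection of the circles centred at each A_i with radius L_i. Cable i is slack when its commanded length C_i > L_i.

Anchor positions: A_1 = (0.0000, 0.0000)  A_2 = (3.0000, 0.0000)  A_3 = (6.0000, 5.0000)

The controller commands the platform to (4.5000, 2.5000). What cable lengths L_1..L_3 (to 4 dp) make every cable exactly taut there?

L_1: Δ = A_1−P = (-4.5000, -2.5000) → ‖Δ‖ = √26.5000 = 5.1478
L_2: Δ = A_2−P = (-1.5000, -2.5000) → ‖Δ‖ = √8.5000 = 2.9155
L_3: Δ = A_3−P = (1.5000, 2.5000) → ‖Δ‖ = √8.5000 = 2.9155

(5.1478, 2.9155, 2.9155)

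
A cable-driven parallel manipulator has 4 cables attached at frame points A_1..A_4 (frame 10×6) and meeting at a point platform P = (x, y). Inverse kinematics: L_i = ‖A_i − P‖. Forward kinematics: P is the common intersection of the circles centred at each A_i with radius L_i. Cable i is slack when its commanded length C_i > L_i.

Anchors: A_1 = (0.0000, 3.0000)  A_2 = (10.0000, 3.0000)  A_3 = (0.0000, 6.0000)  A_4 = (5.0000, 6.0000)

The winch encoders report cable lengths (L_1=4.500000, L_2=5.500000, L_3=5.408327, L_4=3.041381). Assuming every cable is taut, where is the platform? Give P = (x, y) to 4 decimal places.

(4.5000, 3.0000)

circle eqns → linear via eq_j − eq_1; set k_j = A_j·A_j − L_j²
k_1 = 0.0000+9.0000−20.2500 = -11.2500
-20.0000·x + 0.0000·y = k_1−k_2 = -90.0000
0.0000·x − 6.0000·y = k_1−k_3 = -18.0000
-10.0000·x − 6.0000·y = k_1−k_4 = -63.0000
solve first two rows → x=4.5000, y=3.0000
check cable 4: ‖A_4−P‖² = 9.2500 ≈ L_4² = 9.2500 ✓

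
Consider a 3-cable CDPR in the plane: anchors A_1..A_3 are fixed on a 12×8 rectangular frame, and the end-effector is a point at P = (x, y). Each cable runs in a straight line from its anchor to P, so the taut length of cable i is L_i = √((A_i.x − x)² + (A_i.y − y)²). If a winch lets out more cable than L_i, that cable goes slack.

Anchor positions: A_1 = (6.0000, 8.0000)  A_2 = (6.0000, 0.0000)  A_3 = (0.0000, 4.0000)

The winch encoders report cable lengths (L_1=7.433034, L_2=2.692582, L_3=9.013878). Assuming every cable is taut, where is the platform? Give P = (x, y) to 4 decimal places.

(8.5000, 1.0000)

circle eqns → linear via eq_j − eq_1; set q_j = A_j·A_j − L_j²
q_1 = 36.0000+64.0000−55.2500 = 44.7500
0.0000·x + 16.0000·y = q_1−q_2 = 16.0000
12.0000·x + 8.0000·y = q_1−q_3 = 110.0000
solve first two rows → x=8.5000, y=1.0000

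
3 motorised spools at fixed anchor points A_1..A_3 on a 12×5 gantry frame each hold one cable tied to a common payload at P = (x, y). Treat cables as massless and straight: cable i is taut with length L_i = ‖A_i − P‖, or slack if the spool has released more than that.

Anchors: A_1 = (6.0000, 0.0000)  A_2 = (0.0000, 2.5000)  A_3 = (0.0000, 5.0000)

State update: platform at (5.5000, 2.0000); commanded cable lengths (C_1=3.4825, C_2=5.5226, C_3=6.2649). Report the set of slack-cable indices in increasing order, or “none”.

1

cable 1: √((0.5000)²+(-2.0000)²)=2.0616, C_1=3.4825: slack
cable 2: √((-5.5000)²+(0.5000)²)=5.5227, C_2=5.5226: taut
cable 3: √((-5.5000)²+(3.0000)²)=6.2650, C_3=6.2649: taut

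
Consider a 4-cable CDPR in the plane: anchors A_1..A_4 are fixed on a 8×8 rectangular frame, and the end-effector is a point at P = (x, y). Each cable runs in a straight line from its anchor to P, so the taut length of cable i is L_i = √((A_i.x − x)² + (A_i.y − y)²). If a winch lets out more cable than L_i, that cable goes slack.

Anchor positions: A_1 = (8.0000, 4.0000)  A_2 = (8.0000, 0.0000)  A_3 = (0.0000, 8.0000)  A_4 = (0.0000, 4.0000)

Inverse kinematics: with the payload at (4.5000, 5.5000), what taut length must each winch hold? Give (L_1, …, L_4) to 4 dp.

cable 1: Δx=3.5000, Δy=-1.5000; L_1 = √(Δx²+Δy²) = 3.8079
cable 2: Δx=3.5000, Δy=-5.5000; L_2 = √(Δx²+Δy²) = 6.5192
cable 3: Δx=-4.5000, Δy=2.5000; L_3 = √(Δx²+Δy²) = 5.1478
cable 4: Δx=-4.5000, Δy=-1.5000; L_4 = √(Δx²+Δy²) = 4.7434

(3.8079, 6.5192, 5.1478, 4.7434)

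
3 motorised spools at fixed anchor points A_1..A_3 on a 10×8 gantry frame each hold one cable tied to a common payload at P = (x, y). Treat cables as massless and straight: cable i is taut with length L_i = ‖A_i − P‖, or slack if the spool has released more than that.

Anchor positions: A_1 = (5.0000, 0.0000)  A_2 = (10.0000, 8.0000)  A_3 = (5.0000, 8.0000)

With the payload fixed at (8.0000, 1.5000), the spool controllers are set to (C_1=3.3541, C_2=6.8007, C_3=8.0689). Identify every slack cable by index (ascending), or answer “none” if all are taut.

cable 1: L_1 = ‖A_1−P‖ = 3.3541;  C_1 = 3.3541 → taut
cable 2: L_2 = ‖A_2−P‖ = 6.8007;  C_2 = 6.8007 → taut
cable 3: L_3 = ‖A_3−P‖ = 7.1589;  C_3 = 8.0689 → slack

3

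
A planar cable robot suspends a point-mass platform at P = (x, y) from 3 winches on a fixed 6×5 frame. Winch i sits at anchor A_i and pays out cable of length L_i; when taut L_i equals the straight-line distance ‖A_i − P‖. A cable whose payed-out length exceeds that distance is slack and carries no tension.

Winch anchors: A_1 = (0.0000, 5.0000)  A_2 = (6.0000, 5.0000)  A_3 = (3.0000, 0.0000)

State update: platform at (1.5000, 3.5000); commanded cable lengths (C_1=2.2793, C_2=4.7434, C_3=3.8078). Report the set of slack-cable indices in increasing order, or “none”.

1

cable 1: L_1 = ‖A_1−P‖ = 2.1213;  C_1 = 2.2793 → slack
cable 2: L_2 = ‖A_2−P‖ = 4.7434;  C_2 = 4.7434 → taut
cable 3: L_3 = ‖A_3−P‖ = 3.8079;  C_3 = 3.8078 → taut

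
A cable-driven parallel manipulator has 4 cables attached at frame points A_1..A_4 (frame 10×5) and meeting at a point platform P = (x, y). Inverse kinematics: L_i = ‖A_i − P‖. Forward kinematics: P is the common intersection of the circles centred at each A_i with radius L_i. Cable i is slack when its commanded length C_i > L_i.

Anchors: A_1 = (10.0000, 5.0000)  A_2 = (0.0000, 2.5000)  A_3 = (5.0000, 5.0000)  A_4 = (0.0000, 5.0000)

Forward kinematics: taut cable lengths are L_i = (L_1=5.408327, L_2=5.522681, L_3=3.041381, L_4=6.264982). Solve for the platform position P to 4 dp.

(5.5000, 2.0000)

each cable: (A_i−P)·(A_i−P) = L_i²; let k_i = ‖A_i‖²−L_i²
k_1 = 100.0000+25.0000−29.2500 = 95.7500
row 1: 20.0000x + 5.0000y = 120.0000  (k_2=-24.2500)
row 2: 10.0000x + 0.0000y = 55.0000  (k_3=40.7500)
row 3: 20.0000x + 0.0000y = 110.0000  (k_4=-14.2500)
Cramer on rows 1–2 → x = 5.5000, y = 2.0000
check cable 4: ‖A_4−P‖² = 39.2500 ≈ L_4² = 39.2500 ✓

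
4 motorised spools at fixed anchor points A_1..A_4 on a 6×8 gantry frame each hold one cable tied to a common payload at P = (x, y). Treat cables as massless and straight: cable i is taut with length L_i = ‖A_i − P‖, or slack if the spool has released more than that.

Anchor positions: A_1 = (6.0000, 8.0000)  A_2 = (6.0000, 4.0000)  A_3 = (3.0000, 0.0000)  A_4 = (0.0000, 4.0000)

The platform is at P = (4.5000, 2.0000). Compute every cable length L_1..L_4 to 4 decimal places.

(6.1847, 2.5000, 2.5000, 4.9244)

L_1 = √((6.0000−4.5000)² + (8.0000−2.0000)²) = 6.1847
L_2 = √((6.0000−4.5000)² + (4.0000−2.0000)²) = 2.5000
L_3 = √((3.0000−4.5000)² + (0.0000−2.0000)²) = 2.5000
L_4 = √((0.0000−4.5000)² + (4.0000−2.0000)²) = 4.9244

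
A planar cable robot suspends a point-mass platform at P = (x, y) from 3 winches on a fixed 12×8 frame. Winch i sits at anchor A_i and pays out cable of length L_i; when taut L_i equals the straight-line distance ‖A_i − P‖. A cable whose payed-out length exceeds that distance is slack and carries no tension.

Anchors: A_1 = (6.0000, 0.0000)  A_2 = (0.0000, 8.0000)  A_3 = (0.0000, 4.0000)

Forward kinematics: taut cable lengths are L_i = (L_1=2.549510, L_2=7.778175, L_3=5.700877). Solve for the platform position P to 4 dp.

each cable: (A_i−P)·(A_i−P) = L_i²; let k_i = ‖A_i‖²−L_i²
k_1 = 36.0000+0.0000−6.5000 = 29.5000
row 1: 12.0000x − 16.0000y = 26.0000  (k_2=3.5000)
row 2: 12.0000x − 8.0000y = 46.0000  (k_3=-16.5000)
Cramer on rows 1–2 → x = 5.5000, y = 2.5000

(5.5000, 2.5000)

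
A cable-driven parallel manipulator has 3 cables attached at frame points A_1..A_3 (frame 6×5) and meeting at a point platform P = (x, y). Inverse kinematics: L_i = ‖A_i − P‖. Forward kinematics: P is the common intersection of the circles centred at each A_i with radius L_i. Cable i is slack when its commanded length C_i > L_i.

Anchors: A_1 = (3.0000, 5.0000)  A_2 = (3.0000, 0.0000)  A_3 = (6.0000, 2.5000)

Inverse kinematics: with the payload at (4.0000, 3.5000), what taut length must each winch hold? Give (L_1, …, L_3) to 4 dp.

L_1 = √((3.0000−4.0000)² + (5.0000−3.5000)²) = 1.8028
L_2 = √((3.0000−4.0000)² + (0.0000−3.5000)²) = 3.6401
L_3 = √((6.0000−4.0000)² + (2.5000−3.5000)²) = 2.2361

(1.8028, 3.6401, 2.2361)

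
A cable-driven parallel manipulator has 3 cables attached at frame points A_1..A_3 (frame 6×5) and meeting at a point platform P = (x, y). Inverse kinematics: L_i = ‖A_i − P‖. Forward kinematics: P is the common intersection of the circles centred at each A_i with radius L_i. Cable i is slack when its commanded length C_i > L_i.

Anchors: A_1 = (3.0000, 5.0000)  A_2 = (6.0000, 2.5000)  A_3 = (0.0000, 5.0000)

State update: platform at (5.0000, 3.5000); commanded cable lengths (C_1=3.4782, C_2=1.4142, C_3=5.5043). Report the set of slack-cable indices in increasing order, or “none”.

i=1: geometric 2.5000 vs commanded 3.4782 ⇒ slack
i=2: geometric 1.4142 vs commanded 1.4142 ⇒ taut
i=3: geometric 5.2202 vs commanded 5.5043 ⇒ slack

1, 3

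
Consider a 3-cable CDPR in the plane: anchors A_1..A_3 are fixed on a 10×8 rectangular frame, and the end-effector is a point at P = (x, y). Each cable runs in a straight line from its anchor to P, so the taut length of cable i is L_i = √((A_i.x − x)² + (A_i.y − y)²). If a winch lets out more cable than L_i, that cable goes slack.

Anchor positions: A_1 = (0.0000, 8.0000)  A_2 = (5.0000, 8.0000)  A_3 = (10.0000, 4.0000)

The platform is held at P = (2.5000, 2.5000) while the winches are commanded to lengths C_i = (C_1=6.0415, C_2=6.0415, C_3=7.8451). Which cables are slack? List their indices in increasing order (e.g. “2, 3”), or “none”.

cable 1: √((-2.5000)²+(5.5000)²)=6.0415, C_1=6.0415: taut
cable 2: √((2.5000)²+(5.5000)²)=6.0415, C_2=6.0415: taut
cable 3: √((7.5000)²+(1.5000)²)=7.6485, C_3=7.8451: slack

3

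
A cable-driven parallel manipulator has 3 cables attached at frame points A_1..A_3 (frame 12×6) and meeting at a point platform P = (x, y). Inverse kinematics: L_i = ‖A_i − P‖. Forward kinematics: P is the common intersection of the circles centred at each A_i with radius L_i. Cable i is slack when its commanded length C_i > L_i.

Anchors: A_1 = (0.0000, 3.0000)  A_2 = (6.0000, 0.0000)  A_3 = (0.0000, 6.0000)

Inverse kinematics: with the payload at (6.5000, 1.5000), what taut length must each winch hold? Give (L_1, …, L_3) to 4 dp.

(6.6708, 1.5811, 7.9057)

L_1: Δ = A_1−P = (-6.5000, 1.5000) → ‖Δ‖ = √44.5000 = 6.6708
L_2: Δ = A_2−P = (-0.5000, -1.5000) → ‖Δ‖ = √2.5000 = 1.5811
L_3: Δ = A_3−P = (-6.5000, 4.5000) → ‖Δ‖ = √62.5000 = 7.9057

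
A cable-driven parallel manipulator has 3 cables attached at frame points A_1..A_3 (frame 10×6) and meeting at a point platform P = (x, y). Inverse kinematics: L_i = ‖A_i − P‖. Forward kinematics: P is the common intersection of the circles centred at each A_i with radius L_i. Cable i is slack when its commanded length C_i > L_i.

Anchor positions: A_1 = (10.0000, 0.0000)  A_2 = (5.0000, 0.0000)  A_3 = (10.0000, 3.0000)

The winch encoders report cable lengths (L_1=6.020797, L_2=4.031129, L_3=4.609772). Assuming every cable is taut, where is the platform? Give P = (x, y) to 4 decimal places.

(5.5000, 4.0000)

each cable: (A_i−P)·(A_i−P) = L_i²; let c_i = ‖A_i‖²−L_i²
c_1 = 100.0000+0.0000−36.2500 = 63.7500
row 1: 10.0000x + 0.0000y = 55.0000  (c_2=8.7500)
row 2: 0.0000x − 6.0000y = -24.0000  (c_3=87.7500)
Cramer on rows 1–2 → x = 5.5000, y = 4.0000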